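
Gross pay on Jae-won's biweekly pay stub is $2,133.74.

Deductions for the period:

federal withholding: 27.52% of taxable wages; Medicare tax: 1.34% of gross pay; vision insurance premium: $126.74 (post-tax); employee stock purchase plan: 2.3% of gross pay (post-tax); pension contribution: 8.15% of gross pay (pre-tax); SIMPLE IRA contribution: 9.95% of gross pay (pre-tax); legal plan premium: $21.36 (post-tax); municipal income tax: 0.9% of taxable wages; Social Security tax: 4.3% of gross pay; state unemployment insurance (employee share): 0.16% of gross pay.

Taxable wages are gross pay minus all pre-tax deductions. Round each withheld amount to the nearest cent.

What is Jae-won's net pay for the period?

Pension contribution: $2,133.74 × 0.0815 = $173.90
SIMPLE IRA contribution: $2,133.74 × 0.0995 = $212.31
Pre-tax total = $173.90 + $212.31 = $386.21
Taxable wages = $2,133.74 − $386.21 = $1,747.53
Municipal income tax: $1,747.53 × 0.009 = $15.73
Federal withholding: $1,747.53 × 0.2752 = $480.92
State unemployment insurance (employee share): $2,133.74 × 0.0016 = $3.41
Medicare tax: $2,133.74 × 0.0134 = $28.59
Social Security tax: $2,133.74 × 0.043 = $91.75
Legal plan premium: $21.36
Employee stock purchase plan: $2,133.74 × 0.023 = $49.08
Vision insurance premium: $126.74
Total deductions = $173.90 + $212.31 + $15.73 + $480.92 + $3.41 + $28.59 + $91.75 + $21.36 + $49.08 + $126.74 = $1,203.79
Net pay = $2,133.74 − $1,203.79 = $929.95

$929.95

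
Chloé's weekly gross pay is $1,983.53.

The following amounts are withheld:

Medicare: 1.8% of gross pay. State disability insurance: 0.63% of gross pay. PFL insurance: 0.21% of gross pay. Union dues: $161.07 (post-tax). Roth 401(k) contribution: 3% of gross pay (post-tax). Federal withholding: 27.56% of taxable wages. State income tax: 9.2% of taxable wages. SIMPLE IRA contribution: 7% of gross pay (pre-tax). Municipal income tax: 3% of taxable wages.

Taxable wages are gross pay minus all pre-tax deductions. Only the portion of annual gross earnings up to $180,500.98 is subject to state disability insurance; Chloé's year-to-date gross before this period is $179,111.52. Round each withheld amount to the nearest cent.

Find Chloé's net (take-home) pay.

$842.04

SIMPLE IRA contribution: $1,983.53 × 0.07 = $138.85
Taxable wages = $1,983.53 − $138.85 = $1,844.68
State income tax: $1,844.68 × 0.092 = $169.71
Municipal income tax: $1,844.68 × 0.03 = $55.34
Federal withholding: $1,844.68 × 0.2756 = $508.39
Medicare: $1,983.53 × 0.018 = $35.70
PFL insurance: $1,983.53 × 0.0021 = $4.17
State disability insurance: only $180,500.98 − $179,111.52 = $1,389.46 of this check is subject → $1,389.46 × 0.0063 = $8.75
Union dues: $161.07
Roth 401(k) contribution: $1,983.53 × 0.03 = $59.51
Total deductions = $138.85 + $169.71 + $55.34 + $508.39 + $35.70 + $4.17 + $8.75 + $161.07 + $59.51 = $1,141.49
Net pay = $1,983.53 − $1,141.49 = $842.04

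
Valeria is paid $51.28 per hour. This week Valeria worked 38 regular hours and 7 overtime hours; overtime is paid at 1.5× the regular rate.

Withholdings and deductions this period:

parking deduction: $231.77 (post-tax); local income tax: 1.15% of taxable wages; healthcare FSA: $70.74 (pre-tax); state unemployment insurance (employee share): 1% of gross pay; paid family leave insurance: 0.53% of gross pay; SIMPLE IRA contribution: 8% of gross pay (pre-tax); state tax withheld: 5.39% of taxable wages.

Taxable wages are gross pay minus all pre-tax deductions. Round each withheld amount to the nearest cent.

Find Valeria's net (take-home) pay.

Regular pay: 38 × $51.28 = $1948.64
Overtime pay: 7 × $51.28 × 1.5 = $538.44
Gross pay = $1948.64 + $538.44 = $2487.08
Healthcare FSA: $70.74
SIMPLE IRA contribution: $2487.08 × 0.08 = $198.97
Pre-tax total = $70.74 + $198.97 = $269.71
Taxable wages = $2487.08 − $269.71 = $2217.37
State tax withheld: $2217.37 × 0.0539 = $119.52
Local income tax: $2217.37 × 0.0115 = $25.50
State unemployment insurance (employee share): $2487.08 × 0.01 = $24.87
Paid family leave insurance: $2487.08 × 0.0053 = $13.18
Parking deduction: $231.77
Total deductions = $70.74 + $198.97 + $119.52 + $25.50 + $24.87 + $13.18 + $231.77 = $684.55
Net pay = $2487.08 − $684.55 = $1802.53

$1802.53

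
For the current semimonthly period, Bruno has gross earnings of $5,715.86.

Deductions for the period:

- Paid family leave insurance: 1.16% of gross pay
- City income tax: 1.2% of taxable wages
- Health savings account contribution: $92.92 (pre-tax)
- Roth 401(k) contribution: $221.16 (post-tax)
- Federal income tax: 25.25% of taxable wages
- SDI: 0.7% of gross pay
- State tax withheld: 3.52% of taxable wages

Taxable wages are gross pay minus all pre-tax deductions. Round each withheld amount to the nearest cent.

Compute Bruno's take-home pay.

Health savings account contribution: $92.92
Taxable wages = $5,715.86 − $92.92 = $5,622.94
Federal income tax: $5,622.94 × 0.2525 = $1,419.79
State tax withheld: $5,622.94 × 0.0352 = $197.93
City income tax: $5,622.94 × 0.012 = $67.48
SDI: $5,715.86 × 0.007 = $40.01
Paid family leave insurance: $5,715.86 × 0.0116 = $66.30
Roth 401(k) contribution: $221.16
Total deductions = $92.92 + $1,419.79 + $197.93 + $67.48 + $40.01 + $66.30 + $221.16 = $2,105.59
Net pay = $5,715.86 − $2,105.59 = $3,610.27

$3,610.27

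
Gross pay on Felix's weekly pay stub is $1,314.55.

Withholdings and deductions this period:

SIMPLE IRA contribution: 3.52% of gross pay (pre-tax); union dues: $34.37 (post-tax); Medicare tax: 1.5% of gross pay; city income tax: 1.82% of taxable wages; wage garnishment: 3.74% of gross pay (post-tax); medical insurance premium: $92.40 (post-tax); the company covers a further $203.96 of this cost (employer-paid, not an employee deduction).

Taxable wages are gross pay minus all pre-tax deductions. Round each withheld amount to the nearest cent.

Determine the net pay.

SIMPLE IRA contribution: $1,314.55 × 0.0352 = $46.27
Taxable wages = $1,314.55 − $46.27 = $1,268.28
City income tax: $1,268.28 × 0.0182 = $23.08
Medicare tax: $1,314.55 × 0.015 = $19.72
Union dues: $34.37
Wage garnishment: $1,314.55 × 0.0374 = $49.16
Medical insurance premium: $92.40
(Employer's $203.96 toward medical insurance premium is not withheld from the employee.)
Total deductions = $46.27 + $23.08 + $19.72 + $34.37 + $49.16 + $92.40 = $265.00
Net pay = $1,314.55 − $265.00 = $1,049.55

$1,049.55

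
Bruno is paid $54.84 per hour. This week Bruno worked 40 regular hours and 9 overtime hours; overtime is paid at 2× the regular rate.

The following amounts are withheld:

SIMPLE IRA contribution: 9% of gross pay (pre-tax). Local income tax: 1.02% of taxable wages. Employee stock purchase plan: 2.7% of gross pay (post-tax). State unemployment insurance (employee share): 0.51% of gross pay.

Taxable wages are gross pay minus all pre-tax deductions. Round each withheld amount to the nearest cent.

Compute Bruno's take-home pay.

Regular pay: 40 × $54.84 = $2,193.60
Overtime pay: 9 × $54.84 × 2 = $987.12
Gross pay = $2,193.60 + $987.12 = $3,180.72
SIMPLE IRA contribution: $3,180.72 × 0.09 = $286.26
Taxable wages = $3,180.72 − $286.26 = $2,894.46
Local income tax: $2,894.46 × 0.0102 = $29.52
State unemployment insurance (employee share): $3,180.72 × 0.0051 = $16.22
Employee stock purchase plan: $3,180.72 × 0.027 = $85.88
Total deductions = $286.26 + $29.52 + $16.22 + $85.88 = $417.88
Net pay = $3,180.72 − $417.88 = $2,762.84

$2,762.84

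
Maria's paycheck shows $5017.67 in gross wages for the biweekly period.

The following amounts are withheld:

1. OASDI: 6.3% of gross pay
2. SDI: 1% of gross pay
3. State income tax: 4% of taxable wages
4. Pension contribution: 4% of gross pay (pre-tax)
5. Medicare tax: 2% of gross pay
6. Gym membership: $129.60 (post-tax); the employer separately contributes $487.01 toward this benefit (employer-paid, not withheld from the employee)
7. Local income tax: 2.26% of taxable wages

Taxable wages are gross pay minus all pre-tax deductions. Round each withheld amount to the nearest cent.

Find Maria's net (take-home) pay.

$3919.18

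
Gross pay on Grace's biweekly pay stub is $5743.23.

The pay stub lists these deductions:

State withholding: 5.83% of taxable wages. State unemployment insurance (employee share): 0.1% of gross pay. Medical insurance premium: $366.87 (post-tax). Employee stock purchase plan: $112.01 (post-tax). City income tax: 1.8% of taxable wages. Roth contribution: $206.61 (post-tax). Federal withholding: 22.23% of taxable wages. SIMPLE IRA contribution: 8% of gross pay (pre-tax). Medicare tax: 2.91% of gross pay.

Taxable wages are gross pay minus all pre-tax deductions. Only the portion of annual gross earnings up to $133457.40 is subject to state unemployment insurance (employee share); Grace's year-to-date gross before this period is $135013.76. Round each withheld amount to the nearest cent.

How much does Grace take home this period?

$2853.42

SIMPLE IRA contribution: $5743.23 × 0.08 = $459.46
Taxable wages = $5743.23 − $459.46 = $5283.77
City income tax: $5283.77 × 0.018 = $95.11
Federal withholding: $5283.77 × 0.2223 = $1174.58
State withholding: $5283.77 × 0.0583 = $308.04
Medicare tax: $5743.23 × 0.0291 = $167.13
State unemployment insurance (employee share): annual cap $133457.40 already reached (YTD $135013.76), so $0.00
Employee stock purchase plan: $112.01
Medical insurance premium: $366.87
Roth contribution: $206.61
Total deductions = $459.46 + $95.11 + $1174.58 + $308.04 + $167.13 + $0.00 + $112.01 + $366.87 + $206.61 = $2889.81
Net pay = $5743.23 − $2889.81 = $2853.42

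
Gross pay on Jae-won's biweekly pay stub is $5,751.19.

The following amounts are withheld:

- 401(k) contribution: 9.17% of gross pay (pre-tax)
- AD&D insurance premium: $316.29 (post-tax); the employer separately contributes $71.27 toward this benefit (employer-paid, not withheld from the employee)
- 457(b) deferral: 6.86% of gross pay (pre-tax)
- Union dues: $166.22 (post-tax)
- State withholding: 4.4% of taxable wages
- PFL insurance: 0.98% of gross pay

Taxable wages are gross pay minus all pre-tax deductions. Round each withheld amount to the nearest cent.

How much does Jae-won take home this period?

401(k) contribution: $5,751.19 × 0.0917 = $527.38
457(b) deferral: $5,751.19 × 0.0686 = $394.53
Pre-tax total = $527.38 + $394.53 = $921.91
Taxable wages = $5,751.19 − $921.91 = $4,829.28
State withholding: $4,829.28 × 0.044 = $212.49
PFL insurance: $5,751.19 × 0.0098 = $56.36
AD&D insurance premium: $316.29
Union dues: $166.22
(Employer's $71.27 toward AD&D insurance premium is not withheld from the employee.)
Total deductions = $527.38 + $394.53 + $212.49 + $56.36 + $316.29 + $166.22 = $1,673.27
Net pay = $5,751.19 − $1,673.27 = $4,077.92

$4,077.92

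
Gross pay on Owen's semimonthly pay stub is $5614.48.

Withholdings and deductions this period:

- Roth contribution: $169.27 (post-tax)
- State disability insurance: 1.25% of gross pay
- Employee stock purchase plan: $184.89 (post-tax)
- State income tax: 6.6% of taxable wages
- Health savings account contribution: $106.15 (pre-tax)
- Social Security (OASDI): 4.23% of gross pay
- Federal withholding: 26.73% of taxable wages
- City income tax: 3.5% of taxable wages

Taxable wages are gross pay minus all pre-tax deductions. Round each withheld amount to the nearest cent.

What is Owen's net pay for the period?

Health savings account contribution: $106.15
Taxable wages = $5614.48 − $106.15 = $5508.33
City income tax: $5508.33 × 0.035 = $192.79
Federal withholding: $5508.33 × 0.2673 = $1472.38
State income tax: $5508.33 × 0.066 = $363.55
Social Security (OASDI): $5614.48 × 0.0423 = $237.49
State disability insurance: $5614.48 × 0.0125 = $70.18
Employee stock purchase plan: $184.89
Roth contribution: $169.27
Total deductions = $106.15 + $192.79 + $1472.38 + $363.55 + $237.49 + $70.18 + $184.89 + $169.27 = $2796.70
Net pay = $5614.48 − $2796.70 = $2817.78

$2817.78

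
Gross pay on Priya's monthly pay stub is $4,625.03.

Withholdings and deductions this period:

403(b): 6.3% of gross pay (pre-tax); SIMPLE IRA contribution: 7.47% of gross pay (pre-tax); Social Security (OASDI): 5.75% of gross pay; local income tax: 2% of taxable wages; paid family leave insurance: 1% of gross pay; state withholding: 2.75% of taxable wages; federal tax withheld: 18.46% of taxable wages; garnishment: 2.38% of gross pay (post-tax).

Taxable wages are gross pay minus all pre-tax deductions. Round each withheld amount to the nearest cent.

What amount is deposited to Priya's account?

SIMPLE IRA contribution: $4,625.03 × 0.0747 = $345.49
403(b): $4,625.03 × 0.063 = $291.38
Pre-tax total = $345.49 + $291.38 = $636.87
Taxable wages = $4,625.03 − $636.87 = $3,988.16
State withholding: $3,988.16 × 0.0275 = $109.67
Local income tax: $3,988.16 × 0.02 = $79.76
Federal tax withheld: $3,988.16 × 0.1846 = $736.21
Paid family leave insurance: $4,625.03 × 0.01 = $46.25
Social Security (OASDI): $4,625.03 × 0.0575 = $265.94
Garnishment: $4,625.03 × 0.0238 = $110.08
Total deductions = $345.49 + $291.38 + $109.67 + $79.76 + $736.21 + $46.25 + $265.94 + $110.08 = $1,984.78
Net pay = $4,625.03 − $1,984.78 = $2,640.25

$2,640.25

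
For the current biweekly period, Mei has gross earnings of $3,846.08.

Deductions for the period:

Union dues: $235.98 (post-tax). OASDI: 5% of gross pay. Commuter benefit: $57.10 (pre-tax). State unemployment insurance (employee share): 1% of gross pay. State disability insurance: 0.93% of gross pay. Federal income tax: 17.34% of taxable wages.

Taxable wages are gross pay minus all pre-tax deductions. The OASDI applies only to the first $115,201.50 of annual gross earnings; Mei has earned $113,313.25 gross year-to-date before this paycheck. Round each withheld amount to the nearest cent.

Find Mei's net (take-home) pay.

$2,727.35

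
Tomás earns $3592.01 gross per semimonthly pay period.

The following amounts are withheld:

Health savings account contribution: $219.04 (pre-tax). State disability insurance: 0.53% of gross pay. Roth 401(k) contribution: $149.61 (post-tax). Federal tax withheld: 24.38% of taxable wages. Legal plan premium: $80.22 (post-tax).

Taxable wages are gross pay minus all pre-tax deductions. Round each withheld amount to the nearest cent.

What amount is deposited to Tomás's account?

$2301.77

Health savings account contribution: $219.04
Taxable wages = $3592.01 − $219.04 = $3372.97
Federal tax withheld: $3372.97 × 0.2438 = $822.33
State disability insurance: $3592.01 × 0.0053 = $19.04
Roth 401(k) contribution: $149.61
Legal plan premium: $80.22
Total deductions = $219.04 + $822.33 + $19.04 + $149.61 + $80.22 = $1290.24
Net pay = $3592.01 − $1290.24 = $2301.77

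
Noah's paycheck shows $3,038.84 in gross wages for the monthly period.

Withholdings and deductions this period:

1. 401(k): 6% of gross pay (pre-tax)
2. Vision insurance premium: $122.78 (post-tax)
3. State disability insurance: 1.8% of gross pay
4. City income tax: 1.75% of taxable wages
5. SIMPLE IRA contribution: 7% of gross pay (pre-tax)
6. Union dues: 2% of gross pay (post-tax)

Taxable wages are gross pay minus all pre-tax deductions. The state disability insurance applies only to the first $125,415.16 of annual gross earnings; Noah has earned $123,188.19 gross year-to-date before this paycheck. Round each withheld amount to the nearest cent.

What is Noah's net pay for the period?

SIMPLE IRA contribution: $3,038.84 × 0.07 = $212.72
401(k): $3,038.84 × 0.06 = $182.33
Pre-tax total = $212.72 + $182.33 = $395.05
Taxable wages = $3,038.84 − $395.05 = $2,643.79
City income tax: $2,643.79 × 0.0175 = $46.27
State disability insurance: only $125,415.16 − $123,188.19 = $2,226.97 of this check is subject → $2,226.97 × 0.018 = $40.09
Union dues: $3,038.84 × 0.02 = $60.78
Vision insurance premium: $122.78
Total deductions = $212.72 + $182.33 + $46.27 + $40.09 + $60.78 + $122.78 = $664.97
Net pay = $3,038.84 − $664.97 = $2,373.87

$2,373.87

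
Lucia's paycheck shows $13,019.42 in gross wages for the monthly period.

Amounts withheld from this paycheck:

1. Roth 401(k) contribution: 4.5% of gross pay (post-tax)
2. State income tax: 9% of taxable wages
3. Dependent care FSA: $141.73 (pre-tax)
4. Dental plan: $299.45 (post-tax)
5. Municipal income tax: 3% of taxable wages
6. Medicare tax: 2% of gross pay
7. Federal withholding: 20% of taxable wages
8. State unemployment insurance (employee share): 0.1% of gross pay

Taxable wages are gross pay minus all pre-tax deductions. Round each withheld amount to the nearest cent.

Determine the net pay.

$7,598.10

Dependent care FSA: $141.73
Taxable wages = $13,019.42 − $141.73 = $12,877.69
State income tax: $12,877.69 × 0.09 = $1,158.99
Municipal income tax: $12,877.69 × 0.03 = $386.33
Federal withholding: $12,877.69 × 0.2 = $2,575.54
Medicare tax: $13,019.42 × 0.02 = $260.39
State unemployment insurance (employee share): $13,019.42 × 0.001 = $13.02
Dental plan: $299.45
Roth 401(k) contribution: $13,019.42 × 0.045 = $585.87
Total deductions = $141.73 + $1,158.99 + $386.33 + $2,575.54 + $260.39 + $13.02 + $299.45 + $585.87 = $5,421.32
Net pay = $13,019.42 − $5,421.32 = $7,598.10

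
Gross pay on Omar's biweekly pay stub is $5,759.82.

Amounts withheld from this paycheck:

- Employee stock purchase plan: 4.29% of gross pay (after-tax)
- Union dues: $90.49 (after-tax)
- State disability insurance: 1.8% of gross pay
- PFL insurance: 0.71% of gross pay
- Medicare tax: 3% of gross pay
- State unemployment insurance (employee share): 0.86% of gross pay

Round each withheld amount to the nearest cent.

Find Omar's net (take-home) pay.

Medicare tax: $5,759.82 × 0.03 = $172.79
PFL insurance: $5,759.82 × 0.0071 = $40.89
State unemployment insurance (employee share): $5,759.82 × 0.0086 = $49.53
State disability insurance: $5,759.82 × 0.018 = $103.68
Employee stock purchase plan: $5,759.82 × 0.0429 = $247.10
Union dues: $90.49
Total deductions = $172.79 + $40.89 + $49.53 + $103.68 + $247.10 + $90.49 = $704.48
Net pay = $5,759.82 − $704.48 = $5,055.34

$5,055.34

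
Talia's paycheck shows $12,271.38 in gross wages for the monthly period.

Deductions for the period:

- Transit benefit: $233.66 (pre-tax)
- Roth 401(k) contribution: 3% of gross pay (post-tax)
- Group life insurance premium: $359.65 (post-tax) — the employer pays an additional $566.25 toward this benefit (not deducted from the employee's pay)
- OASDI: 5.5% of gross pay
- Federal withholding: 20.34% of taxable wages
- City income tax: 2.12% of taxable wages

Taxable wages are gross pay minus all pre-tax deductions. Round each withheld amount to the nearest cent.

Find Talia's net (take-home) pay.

$7,931.33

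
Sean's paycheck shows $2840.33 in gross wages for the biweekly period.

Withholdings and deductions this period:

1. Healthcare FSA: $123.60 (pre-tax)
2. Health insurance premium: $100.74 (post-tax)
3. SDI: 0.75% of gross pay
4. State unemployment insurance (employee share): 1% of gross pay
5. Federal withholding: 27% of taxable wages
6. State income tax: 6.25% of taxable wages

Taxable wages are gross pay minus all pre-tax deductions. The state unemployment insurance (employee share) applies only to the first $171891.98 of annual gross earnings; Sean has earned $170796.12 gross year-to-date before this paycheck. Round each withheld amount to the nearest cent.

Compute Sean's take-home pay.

Healthcare FSA: $123.60
Taxable wages = $2840.33 − $123.60 = $2716.73
State income tax: $2716.73 × 0.0625 = $169.80
Federal withholding: $2716.73 × 0.27 = $733.52
State unemployment insurance (employee share): only $171891.98 − $170796.12 = $1095.86 of this check is subject → $1095.86 × 0.01 = $10.96
SDI: $2840.33 × 0.0075 = $21.30
Health insurance premium: $100.74
Total deductions = $123.60 + $169.80 + $733.52 + $10.96 + $21.30 + $100.74 = $1159.92
Net pay = $2840.33 − $1159.92 = $1680.41

$1680.41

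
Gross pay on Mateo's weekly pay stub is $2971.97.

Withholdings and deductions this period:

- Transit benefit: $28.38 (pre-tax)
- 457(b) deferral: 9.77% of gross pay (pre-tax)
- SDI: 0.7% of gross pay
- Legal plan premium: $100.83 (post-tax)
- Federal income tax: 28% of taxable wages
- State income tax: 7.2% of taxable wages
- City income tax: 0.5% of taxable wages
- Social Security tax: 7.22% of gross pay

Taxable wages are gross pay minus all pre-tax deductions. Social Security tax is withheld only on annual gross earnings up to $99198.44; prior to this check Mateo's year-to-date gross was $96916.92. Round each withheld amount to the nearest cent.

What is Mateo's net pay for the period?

$1419.67

Transit benefit: $28.38
457(b) deferral: $2971.97 × 0.0977 = $290.36
Pre-tax total = $28.38 + $290.36 = $318.74
Taxable wages = $2971.97 − $318.74 = $2653.23
City income tax: $2653.23 × 0.005 = $13.27
Federal income tax: $2653.23 × 0.28 = $742.90
State income tax: $2653.23 × 0.072 = $191.03
SDI: $2971.97 × 0.007 = $20.80
Social Security tax: only $99198.44 − $96916.92 = $2281.52 of this check is subject → $2281.52 × 0.0722 = $164.73
Legal plan premium: $100.83
Total deductions = $28.38 + $290.36 + $13.27 + $742.90 + $191.03 + $20.80 + $164.73 + $100.83 = $1552.30
Net pay = $2971.97 − $1552.30 = $1419.67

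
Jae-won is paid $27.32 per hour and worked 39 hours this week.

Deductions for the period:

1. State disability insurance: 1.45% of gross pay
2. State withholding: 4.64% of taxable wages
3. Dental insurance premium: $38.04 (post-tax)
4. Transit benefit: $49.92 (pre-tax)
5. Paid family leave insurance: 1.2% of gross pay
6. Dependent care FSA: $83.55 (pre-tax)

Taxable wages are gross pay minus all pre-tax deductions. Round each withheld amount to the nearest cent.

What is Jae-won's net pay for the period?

Gross pay: 39 × $27.32 = $1,065.48
Transit benefit: $49.92
Dependent care FSA: $83.55
Pre-tax total = $49.92 + $83.55 = $133.47
Taxable wages = $1,065.48 − $133.47 = $932.01
State withholding: $932.01 × 0.0464 = $43.25
State disability insurance: $1,065.48 × 0.0145 = $15.45
Paid family leave insurance: $1,065.48 × 0.012 = $12.79
Dental insurance premium: $38.04
Total deductions = $49.92 + $83.55 + $43.25 + $15.45 + $12.79 + $38.04 = $243.00
Net pay = $1,065.48 − $243.00 = $822.48

$822.48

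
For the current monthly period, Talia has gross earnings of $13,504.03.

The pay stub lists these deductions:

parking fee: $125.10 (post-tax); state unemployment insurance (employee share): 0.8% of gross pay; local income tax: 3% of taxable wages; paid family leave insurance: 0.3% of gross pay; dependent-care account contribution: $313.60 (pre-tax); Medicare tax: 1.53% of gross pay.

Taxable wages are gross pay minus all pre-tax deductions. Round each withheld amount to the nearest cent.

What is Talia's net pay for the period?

Dependent-care account contribution: $313.60
Taxable wages = $13,504.03 − $313.60 = $13,190.43
Local income tax: $13,190.43 × 0.03 = $395.71
Paid family leave insurance: $13,504.03 × 0.003 = $40.51
Medicare tax: $13,504.03 × 0.0153 = $206.61
State unemployment insurance (employee share): $13,504.03 × 0.008 = $108.03
Parking fee: $125.10
Total deductions = $313.60 + $395.71 + $40.51 + $206.61 + $108.03 + $125.10 = $1,189.56
Net pay = $13,504.03 − $1,189.56 = $12,314.47

$12,314.47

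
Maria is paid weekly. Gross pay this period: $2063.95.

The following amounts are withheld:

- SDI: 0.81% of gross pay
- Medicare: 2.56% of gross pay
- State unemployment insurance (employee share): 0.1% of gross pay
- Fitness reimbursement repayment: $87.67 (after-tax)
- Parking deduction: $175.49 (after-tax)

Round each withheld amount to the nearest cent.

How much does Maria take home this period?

$1729.17

State unemployment insurance (employee share): $2063.95 × 0.001 = $2.06
Medicare: $2063.95 × 0.0256 = $52.84
SDI: $2063.95 × 0.0081 = $16.72
Fitness reimbursement repayment: $87.67
Parking deduction: $175.49
Total deductions = $2.06 + $52.84 + $16.72 + $87.67 + $175.49 = $334.78
Net pay = $2063.95 − $334.78 = $1729.17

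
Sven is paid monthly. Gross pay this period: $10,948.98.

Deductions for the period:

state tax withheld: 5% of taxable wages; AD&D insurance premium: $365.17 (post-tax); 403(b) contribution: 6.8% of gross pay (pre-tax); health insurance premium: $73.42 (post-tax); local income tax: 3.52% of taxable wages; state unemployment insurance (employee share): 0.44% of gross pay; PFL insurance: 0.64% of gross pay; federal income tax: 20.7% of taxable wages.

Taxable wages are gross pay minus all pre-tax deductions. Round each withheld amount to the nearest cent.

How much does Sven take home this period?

403(b) contribution: $10,948.98 × 0.068 = $744.53
Taxable wages = $10,948.98 − $744.53 = $10,204.45
State tax withheld: $10,204.45 × 0.05 = $510.22
Federal income tax: $10,204.45 × 0.207 = $2,112.32
Local income tax: $10,204.45 × 0.0352 = $359.20
PFL insurance: $10,948.98 × 0.0064 = $70.07
State unemployment insurance (employee share): $10,948.98 × 0.0044 = $48.18
Health insurance premium: $73.42
AD&D insurance premium: $365.17
Total deductions = $744.53 + $510.22 + $2,112.32 + $359.20 + $70.07 + $48.18 + $73.42 + $365.17 = $4,283.11
Net pay = $10,948.98 − $4,283.11 = $6,665.87

$6,665.87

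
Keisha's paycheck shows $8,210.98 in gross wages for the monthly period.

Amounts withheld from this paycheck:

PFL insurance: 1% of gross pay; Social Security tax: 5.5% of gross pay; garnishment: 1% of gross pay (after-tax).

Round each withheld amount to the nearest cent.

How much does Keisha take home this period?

$7,595.16

PFL insurance: $8,210.98 × 0.01 = $82.11
Social Security tax: $8,210.98 × 0.055 = $451.60
Garnishment: $8,210.98 × 0.01 = $82.11
Total deductions = $82.11 + $451.60 + $82.11 = $615.82
Net pay = $8,210.98 − $615.82 = $7,595.16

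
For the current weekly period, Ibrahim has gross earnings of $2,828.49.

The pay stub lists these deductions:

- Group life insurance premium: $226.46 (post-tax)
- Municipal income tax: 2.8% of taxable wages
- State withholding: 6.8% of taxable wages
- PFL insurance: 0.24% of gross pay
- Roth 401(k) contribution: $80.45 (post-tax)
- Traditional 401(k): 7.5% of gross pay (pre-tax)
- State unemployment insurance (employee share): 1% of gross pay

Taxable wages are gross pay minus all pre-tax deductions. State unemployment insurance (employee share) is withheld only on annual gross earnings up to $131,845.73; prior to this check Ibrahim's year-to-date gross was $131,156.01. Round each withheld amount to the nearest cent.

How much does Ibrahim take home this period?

$2,044.58

Traditional 401(k): $2,828.49 × 0.075 = $212.14
Taxable wages = $2,828.49 − $212.14 = $2,616.35
State withholding: $2,616.35 × 0.068 = $177.91
Municipal income tax: $2,616.35 × 0.028 = $73.26
PFL insurance: $2,828.49 × 0.0024 = $6.79
State unemployment insurance (employee share): only $131,845.73 − $131,156.01 = $689.72 of this check is subject → $689.72 × 0.01 = $6.90
Group life insurance premium: $226.46
Roth 401(k) contribution: $80.45
Total deductions = $212.14 + $177.91 + $73.26 + $6.79 + $6.90 + $226.46 + $80.45 = $783.91
Net pay = $2,828.49 − $783.91 = $2,044.58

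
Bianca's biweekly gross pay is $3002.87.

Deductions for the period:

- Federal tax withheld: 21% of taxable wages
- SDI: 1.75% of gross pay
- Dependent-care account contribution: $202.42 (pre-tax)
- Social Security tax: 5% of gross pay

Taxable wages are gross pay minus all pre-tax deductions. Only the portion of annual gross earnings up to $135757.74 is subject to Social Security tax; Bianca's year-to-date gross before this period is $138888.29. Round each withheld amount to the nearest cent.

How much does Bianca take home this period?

Dependent-care account contribution: $202.42
Taxable wages = $3002.87 − $202.42 = $2800.45
Federal tax withheld: $2800.45 × 0.21 = $588.09
Social Security tax: annual cap $135757.74 already reached (YTD $138888.29), so $0.00
SDI: $3002.87 × 0.0175 = $52.55
Total deductions = $202.42 + $588.09 + $0.00 + $52.55 = $843.06
Net pay = $3002.87 − $843.06 = $2159.81

$2159.81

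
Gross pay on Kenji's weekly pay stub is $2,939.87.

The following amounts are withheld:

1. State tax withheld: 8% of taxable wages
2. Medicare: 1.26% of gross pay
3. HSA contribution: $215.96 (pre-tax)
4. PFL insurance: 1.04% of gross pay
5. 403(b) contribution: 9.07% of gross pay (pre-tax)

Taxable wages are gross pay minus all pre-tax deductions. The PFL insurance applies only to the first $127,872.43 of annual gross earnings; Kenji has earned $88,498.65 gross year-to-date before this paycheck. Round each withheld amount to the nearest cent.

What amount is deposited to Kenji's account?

HSA contribution: $215.96
403(b) contribution: $2,939.87 × 0.0907 = $266.65
Pre-tax total = $215.96 + $266.65 = $482.61
Taxable wages = $2,939.87 − $482.61 = $2,457.26
State tax withheld: $2,457.26 × 0.08 = $196.58
PFL insurance: cap not yet reached, full $2,939.87 is subject → $2,939.87 × 0.0104 = $30.57
Medicare: $2,939.87 × 0.0126 = $37.04
Total deductions = $215.96 + $266.65 + $196.58 + $30.57 + $37.04 = $746.80
Net pay = $2,939.87 − $746.80 = $2,193.07

$2,193.07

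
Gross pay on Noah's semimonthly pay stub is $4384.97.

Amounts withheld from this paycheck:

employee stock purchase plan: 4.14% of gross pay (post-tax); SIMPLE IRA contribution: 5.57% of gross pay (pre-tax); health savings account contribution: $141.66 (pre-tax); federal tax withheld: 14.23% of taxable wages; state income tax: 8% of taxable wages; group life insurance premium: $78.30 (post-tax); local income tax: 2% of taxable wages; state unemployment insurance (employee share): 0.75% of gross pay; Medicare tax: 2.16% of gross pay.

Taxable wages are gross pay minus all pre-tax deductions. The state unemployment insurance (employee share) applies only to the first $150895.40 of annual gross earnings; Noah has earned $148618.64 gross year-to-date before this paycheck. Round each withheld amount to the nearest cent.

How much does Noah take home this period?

$2658.45

Health savings account contribution: $141.66
SIMPLE IRA contribution: $4384.97 × 0.0557 = $244.24
Pre-tax total = $141.66 + $244.24 = $385.90
Taxable wages = $4384.97 − $385.90 = $3999.07
Federal tax withheld: $3999.07 × 0.1423 = $569.07
Local income tax: $3999.07 × 0.02 = $79.98
State income tax: $3999.07 × 0.08 = $319.93
State unemployment insurance (employee share): only $150895.40 − $148618.64 = $2276.76 of this check is subject → $2276.76 × 0.0075 = $17.08
Medicare tax: $4384.97 × 0.0216 = $94.72
Employee stock purchase plan: $4384.97 × 0.0414 = $181.54
Group life insurance premium: $78.30
Total deductions = $141.66 + $244.24 + $569.07 + $79.98 + $319.93 + $17.08 + $94.72 + $181.54 + $78.30 = $1726.52
Net pay = $4384.97 − $1726.52 = $2658.45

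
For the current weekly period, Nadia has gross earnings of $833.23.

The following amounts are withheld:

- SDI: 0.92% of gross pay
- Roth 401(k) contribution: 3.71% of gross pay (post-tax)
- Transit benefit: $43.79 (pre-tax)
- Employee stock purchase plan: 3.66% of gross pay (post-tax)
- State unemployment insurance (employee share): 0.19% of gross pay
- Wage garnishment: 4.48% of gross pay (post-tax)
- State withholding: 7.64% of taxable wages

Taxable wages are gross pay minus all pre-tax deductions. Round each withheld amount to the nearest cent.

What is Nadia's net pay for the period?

Transit benefit: $43.79
Taxable wages = $833.23 − $43.79 = $789.44
State withholding: $789.44 × 0.0764 = $60.31
SDI: $833.23 × 0.0092 = $7.67
State unemployment insurance (employee share): $833.23 × 0.0019 = $1.58
Wage garnishment: $833.23 × 0.0448 = $37.33
Roth 401(k) contribution: $833.23 × 0.0371 = $30.91
Employee stock purchase plan: $833.23 × 0.0366 = $30.50
Total deductions = $43.79 + $60.31 + $7.67 + $1.58 + $37.33 + $30.91 + $30.50 = $212.09
Net pay = $833.23 − $212.09 = $621.14

$621.14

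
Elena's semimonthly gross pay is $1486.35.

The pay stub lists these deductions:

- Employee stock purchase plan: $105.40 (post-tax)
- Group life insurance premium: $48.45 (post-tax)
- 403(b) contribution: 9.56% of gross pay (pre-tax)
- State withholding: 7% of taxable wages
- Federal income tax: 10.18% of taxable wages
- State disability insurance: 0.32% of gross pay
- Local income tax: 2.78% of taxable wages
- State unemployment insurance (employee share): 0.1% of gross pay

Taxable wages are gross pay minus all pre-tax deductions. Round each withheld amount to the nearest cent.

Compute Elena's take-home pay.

403(b) contribution: $1486.35 × 0.0956 = $142.10
Taxable wages = $1486.35 − $142.10 = $1344.25
Federal income tax: $1344.25 × 0.1018 = $136.84
State withholding: $1344.25 × 0.07 = $94.10
Local income tax: $1344.25 × 0.0278 = $37.37
State disability insurance: $1486.35 × 0.0032 = $4.76
State unemployment insurance (employee share): $1486.35 × 0.001 = $1.49
Employee stock purchase plan: $105.40
Group life insurance premium: $48.45
Total deductions = $142.10 + $136.84 + $94.10 + $37.37 + $4.76 + $1.49 + $105.40 + $48.45 = $570.51
Net pay = $1486.35 − $570.51 = $915.84

$915.84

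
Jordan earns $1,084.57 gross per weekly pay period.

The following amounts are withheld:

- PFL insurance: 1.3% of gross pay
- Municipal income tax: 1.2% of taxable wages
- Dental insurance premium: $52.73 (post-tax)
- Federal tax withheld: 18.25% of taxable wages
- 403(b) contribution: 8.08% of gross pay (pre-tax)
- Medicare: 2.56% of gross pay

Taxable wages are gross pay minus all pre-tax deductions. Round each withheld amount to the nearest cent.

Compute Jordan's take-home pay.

403(b) contribution: $1,084.57 × 0.0808 = $87.63
Taxable wages = $1,084.57 − $87.63 = $996.94
Municipal income tax: $996.94 × 0.012 = $11.96
Federal tax withheld: $996.94 × 0.1825 = $181.94
Medicare: $1,084.57 × 0.0256 = $27.76
PFL insurance: $1,084.57 × 0.013 = $14.10
Dental insurance premium: $52.73
Total deductions = $87.63 + $11.96 + $181.94 + $27.76 + $14.10 + $52.73 = $376.12
Net pay = $1,084.57 − $376.12 = $708.45

$708.45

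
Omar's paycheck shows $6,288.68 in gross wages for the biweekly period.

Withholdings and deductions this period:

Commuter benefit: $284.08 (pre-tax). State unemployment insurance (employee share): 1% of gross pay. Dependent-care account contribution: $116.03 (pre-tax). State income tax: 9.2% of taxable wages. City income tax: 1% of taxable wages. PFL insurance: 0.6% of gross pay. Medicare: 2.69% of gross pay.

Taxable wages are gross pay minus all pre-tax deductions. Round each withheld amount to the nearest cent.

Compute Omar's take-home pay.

Commuter benefit: $284.08
Dependent-care account contribution: $116.03
Pre-tax total = $284.08 + $116.03 = $400.11
Taxable wages = $6,288.68 − $400.11 = $5,888.57
State income tax: $5,888.57 × 0.092 = $541.75
City income tax: $5,888.57 × 0.01 = $58.89
Medicare: $6,288.68 × 0.0269 = $169.17
PFL insurance: $6,288.68 × 0.006 = $37.73
State unemployment insurance (employee share): $6,288.68 × 0.01 = $62.89
Total deductions = $284.08 + $116.03 + $541.75 + $58.89 + $169.17 + $37.73 + $62.89 = $1,270.54
Net pay = $6,288.68 − $1,270.54 = $5,018.14

$5,018.14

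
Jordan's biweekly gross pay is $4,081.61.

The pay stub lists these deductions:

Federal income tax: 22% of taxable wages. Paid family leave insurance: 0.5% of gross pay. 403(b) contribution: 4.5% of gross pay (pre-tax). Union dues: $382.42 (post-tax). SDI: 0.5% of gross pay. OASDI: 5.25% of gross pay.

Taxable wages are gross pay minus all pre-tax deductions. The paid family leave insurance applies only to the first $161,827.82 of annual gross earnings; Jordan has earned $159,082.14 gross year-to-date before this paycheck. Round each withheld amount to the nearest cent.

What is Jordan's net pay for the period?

$2,409.55

403(b) contribution: $4,081.61 × 0.045 = $183.67
Taxable wages = $4,081.61 − $183.67 = $3,897.94
Federal income tax: $3,897.94 × 0.22 = $857.55
OASDI: $4,081.61 × 0.0525 = $214.28
Paid family leave insurance: only $161,827.82 − $159,082.14 = $2,745.68 of this check is subject → $2,745.68 × 0.005 = $13.73
SDI: $4,081.61 × 0.005 = $20.41
Union dues: $382.42
Total deductions = $183.67 + $857.55 + $214.28 + $13.73 + $20.41 + $382.42 = $1,672.06
Net pay = $4,081.61 − $1,672.06 = $2,409.55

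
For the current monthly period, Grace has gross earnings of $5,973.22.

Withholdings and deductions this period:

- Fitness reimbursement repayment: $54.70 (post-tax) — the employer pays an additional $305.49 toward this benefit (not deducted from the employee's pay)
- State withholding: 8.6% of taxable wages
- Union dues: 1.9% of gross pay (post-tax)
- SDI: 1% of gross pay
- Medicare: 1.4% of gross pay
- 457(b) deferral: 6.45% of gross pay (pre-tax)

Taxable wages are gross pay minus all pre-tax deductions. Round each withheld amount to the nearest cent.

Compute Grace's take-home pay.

457(b) deferral: $5,973.22 × 0.0645 = $385.27
Taxable wages = $5,973.22 − $385.27 = $5,587.95
State withholding: $5,587.95 × 0.086 = $480.56
Medicare: $5,973.22 × 0.014 = $83.63
SDI: $5,973.22 × 0.01 = $59.73
Union dues: $5,973.22 × 0.019 = $113.49
Fitness reimbursement repayment: $54.70
(Employer's $305.49 toward fitness reimbursement repayment is not withheld from the employee.)
Total deductions = $385.27 + $480.56 + $83.63 + $59.73 + $113.49 + $54.70 = $1,177.38
Net pay = $5,973.22 − $1,177.38 = $4,795.84

$4,795.84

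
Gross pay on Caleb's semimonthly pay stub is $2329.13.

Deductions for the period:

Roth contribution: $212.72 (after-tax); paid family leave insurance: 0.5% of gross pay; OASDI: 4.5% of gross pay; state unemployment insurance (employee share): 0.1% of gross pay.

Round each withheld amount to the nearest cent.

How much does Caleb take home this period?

OASDI: $2329.13 × 0.045 = $104.81
State unemployment insurance (employee share): $2329.13 × 0.001 = $2.33
Paid family leave insurance: $2329.13 × 0.005 = $11.65
Roth contribution: $212.72
Total deductions = $104.81 + $2.33 + $11.65 + $212.72 = $331.51
Net pay = $2329.13 − $331.51 = $1997.62

$1997.62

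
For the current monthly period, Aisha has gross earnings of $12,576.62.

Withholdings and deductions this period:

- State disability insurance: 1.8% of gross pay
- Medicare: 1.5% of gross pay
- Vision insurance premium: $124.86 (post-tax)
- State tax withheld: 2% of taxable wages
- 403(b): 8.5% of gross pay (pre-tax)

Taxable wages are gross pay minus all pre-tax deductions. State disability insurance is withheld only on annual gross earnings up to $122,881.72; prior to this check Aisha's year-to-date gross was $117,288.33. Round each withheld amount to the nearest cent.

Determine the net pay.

$10,863.27

403(b): $12,576.62 × 0.085 = $1,069.01
Taxable wages = $12,576.62 − $1,069.01 = $11,507.61
State tax withheld: $11,507.61 × 0.02 = $230.15
State disability insurance: only $122,881.72 − $117,288.33 = $5,593.39 of this check is subject → $5,593.39 × 0.018 = $100.68
Medicare: $12,576.62 × 0.015 = $188.65
Vision insurance premium: $124.86
Total deductions = $1,069.01 + $230.15 + $100.68 + $188.65 + $124.86 = $1,713.35
Net pay = $12,576.62 − $1,713.35 = $10,863.27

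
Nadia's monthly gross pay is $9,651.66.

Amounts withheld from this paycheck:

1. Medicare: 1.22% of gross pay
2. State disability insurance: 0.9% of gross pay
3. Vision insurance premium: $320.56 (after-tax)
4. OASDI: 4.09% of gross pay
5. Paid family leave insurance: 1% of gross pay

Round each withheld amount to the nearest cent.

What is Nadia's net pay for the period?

Medicare: $9,651.66 × 0.0122 = $117.75
State disability insurance: $9,651.66 × 0.009 = $86.86
OASDI: $9,651.66 × 0.0409 = $394.75
Paid family leave insurance: $9,651.66 × 0.01 = $96.52
Vision insurance premium: $320.56
Total deductions = $117.75 + $86.86 + $394.75 + $96.52 + $320.56 = $1,016.44
Net pay = $9,651.66 − $1,016.44 = $8,635.22

$8,635.22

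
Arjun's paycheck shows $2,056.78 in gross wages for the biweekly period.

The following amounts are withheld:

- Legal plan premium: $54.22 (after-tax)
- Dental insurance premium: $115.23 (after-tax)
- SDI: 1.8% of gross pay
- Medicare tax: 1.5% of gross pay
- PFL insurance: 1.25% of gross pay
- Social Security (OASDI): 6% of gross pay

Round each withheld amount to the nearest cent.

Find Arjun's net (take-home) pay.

$1,670.34

PFL insurance: $2,056.78 × 0.0125 = $25.71
Medicare tax: $2,056.78 × 0.015 = $30.85
Social Security (OASDI): $2,056.78 × 0.06 = $123.41
SDI: $2,056.78 × 0.018 = $37.02
Legal plan premium: $54.22
Dental insurance premium: $115.23
Total deductions = $25.71 + $30.85 + $123.41 + $37.02 + $54.22 + $115.23 = $386.44
Net pay = $2,056.78 − $386.44 = $1,670.34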